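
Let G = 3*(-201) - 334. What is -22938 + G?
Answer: -23875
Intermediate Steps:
G = -937 (G = -603 - 334 = -937)
-22938 + G = -22938 - 937 = -23875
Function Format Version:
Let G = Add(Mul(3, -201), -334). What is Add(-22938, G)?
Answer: -23875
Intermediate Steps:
G = -937 (G = Add(-603, -334) = -937)
Add(-22938, G) = Add(-22938, -937) = -23875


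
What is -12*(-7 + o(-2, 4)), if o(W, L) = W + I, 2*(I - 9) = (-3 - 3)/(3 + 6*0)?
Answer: 12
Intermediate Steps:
I = 8 (I = 9 + ((-3 - 3)/(3 + 6*0))/2 = 9 + (-6/(3 + 0))/2 = 9 + (-6/3)/2 = 9 + (-6*⅓)/2 = 9 + (½)*(-2) = 9 - 1 = 8)
o(W, L) = 8 + W (o(W, L) = W + 8 = 8 + W)
-12*(-7 + o(-2, 4)) = -12*(-7 + (8 - 2)) = -12*(-7 + 6) = -12*(-1) = 12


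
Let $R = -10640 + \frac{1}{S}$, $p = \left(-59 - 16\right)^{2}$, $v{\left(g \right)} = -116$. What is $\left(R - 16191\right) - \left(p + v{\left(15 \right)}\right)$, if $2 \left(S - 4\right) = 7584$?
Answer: $- \frac{122762639}{3796} \approx -32340.0$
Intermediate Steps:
$S = 3796$ ($S = 4 + \frac{1}{2} \cdot 7584 = 4 + 3792 = 3796$)
$p = 5625$ ($p = \left(-75\right)^{2} = 5625$)
$R = - \frac{40389439}{3796}$ ($R = -10640 + \frac{1}{3796} = - \frac{40389439}{3796} \approx -10640.0$)
$\left(R - 16191\right) - \left(p + v{\left(15 \right)}\right) = \left(- \frac{40389439}{3796} - 16191\right) - \left(5625 - 116\right) = \left(- \frac{40389439}{3796} - 16191\right) - 5509 = - \frac{101850475}{3796} - 5509 = - \frac{122762639}{3796}$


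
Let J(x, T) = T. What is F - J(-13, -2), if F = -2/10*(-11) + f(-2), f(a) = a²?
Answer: 41/5 ≈ 8.2000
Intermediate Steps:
F = 31/5 (F = -2/10*(-11) + (-2)² = -2*⅒*(-11) + 4 = -⅕*(-11) + 4 = 11/5 + 4 = 31/5 ≈ 6.2000)
F - J(-13, -2) = 31/5 - 1*(-2) = 31/5 + 2 = 41/5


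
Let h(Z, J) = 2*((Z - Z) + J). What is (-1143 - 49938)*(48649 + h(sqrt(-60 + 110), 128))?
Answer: -2498116305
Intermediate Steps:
h(Z, J) = 2*J (h(Z, J) = 2*(0 + J) = 2*J)
(-1143 - 49938)*(48649 + h(sqrt(-60 + 110), 128)) = (-1143 - 49938)*(48649 + 2*128) = -51081*(48649 + 256) = -51081*48905 = -2498116305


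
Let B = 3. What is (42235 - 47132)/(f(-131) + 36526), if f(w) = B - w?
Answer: -4897/36660 ≈ -0.13358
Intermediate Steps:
f(w) = 3 - w
(42235 - 47132)/(f(-131) + 36526) = (42235 - 47132)/((3 - 1*(-131)) + 36526) = -4897/((3 + 131) + 36526) = -4897/(134 + 36526) = -4897/36660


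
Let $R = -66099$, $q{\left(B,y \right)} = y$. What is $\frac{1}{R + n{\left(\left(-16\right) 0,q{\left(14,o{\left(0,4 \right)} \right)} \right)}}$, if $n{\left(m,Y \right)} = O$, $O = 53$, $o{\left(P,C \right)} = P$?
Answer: $- \frac{1}{66046} \approx -1.5141 \cdot 10^{-5}$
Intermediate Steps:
$n{\left(m,Y \right)} = 53$
$\frac{1}{R + n{\left(\left(-16\right) 0,q{\left(14,o{\left(0,4 \right)} \right)} \right)}} = \frac{1}{-66099 + 53} = \frac{1}{-66046} = - \frac{1}{66046}$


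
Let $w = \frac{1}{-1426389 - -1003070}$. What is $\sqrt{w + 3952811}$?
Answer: $\frac{2 \sqrt{177084920644097713}}{423319} \approx 1988.2$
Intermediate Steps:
$w = - \frac{1}{423319}$ ($w = \frac{1}{-1426389 + \left(-1111897 + 2114967\right)} = \frac{1}{-1426389 + 1003070} = \frac{1}{-423319} = - \frac{1}{423319} \approx -2.3623 \cdot 10^{-6}$)
$\sqrt{w + 3952811} = \sqrt{- \frac{1}{423319} + 3952811} = \sqrt{\frac{1673299999708}{423319}} = \frac{2 \sqrt{177084920644097713}}{423319}$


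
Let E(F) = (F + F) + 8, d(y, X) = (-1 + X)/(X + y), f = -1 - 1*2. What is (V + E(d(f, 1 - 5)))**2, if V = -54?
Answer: 97344/49 ≈ 1986.6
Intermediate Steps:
f = -3 (f = -1 - 2 = -3)
d(y, X) = (-1 + X)/(X + y)
E(F) = 8 + 2*F (E(F) = 2*F + 8 = 8 + 2*F)
(V + E(d(f, 1 - 5)))**2 = (-54 + (8 + 2*((-1 + (1 - 5))/((1 - 5) - 3))))**2 = (-54 + (8 + 2*((-1 - 4)/(-4 - 3))))**2 = (-54 + (8 + 2*(-5/(-7))))**2 = (-54 + (8 + 2*(-1/7*(-5))))**2 = (-54 + (8 + 2*(5/7)))**2 = (-54 + (8 + 10/7))**2 = (-54 + 66/7)**2 = (-312/7)**2 = 97344/49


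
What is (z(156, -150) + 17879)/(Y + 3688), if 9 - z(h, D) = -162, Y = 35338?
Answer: 475/1027 ≈ 0.46251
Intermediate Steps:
z(h, D) = 171 (z(h, D) = 9 - 1*(-162) = 9 + 162 = 171)
(z(156, -150) + 17879)/(Y + 3688) = (171 + 17879)/(35338 + 3688) = 18050/39026 = 18050*(1/39026) = 475/1027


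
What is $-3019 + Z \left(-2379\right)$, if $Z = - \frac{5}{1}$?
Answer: $8876$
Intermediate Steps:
$Z = -5$ ($Z = \left(-5\right) 1 = -5$)
$-3019 + Z \left(-2379\right) = -3019 - -11895 = -3019 + 11895 = 8876$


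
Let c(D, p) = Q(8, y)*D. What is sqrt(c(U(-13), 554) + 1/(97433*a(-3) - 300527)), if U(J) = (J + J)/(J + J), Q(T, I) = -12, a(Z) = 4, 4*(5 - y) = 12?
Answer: I*sqrt(95490295095)/89205 ≈ 3.4641*I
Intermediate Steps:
y = 2 (y = 5 - 1/4*12 = 5 - 3 = 2)
U(J) = 1 (U(J) = (2*J)/((2*J)) = (2*J)*(1/(2*J)) = 1)
c(D, p) = -12*D
sqrt(c(U(-13), 554) + 1/(97433*a(-3) - 300527)) = sqrt(-12*1 + 1/(97433*4 - 300527)) = sqrt(-12 + 1/(389732 - 300527)) = sqrt(-12 + 1/89205) = sqrt(-1070459/89205) = I*sqrt(95490295095)/89205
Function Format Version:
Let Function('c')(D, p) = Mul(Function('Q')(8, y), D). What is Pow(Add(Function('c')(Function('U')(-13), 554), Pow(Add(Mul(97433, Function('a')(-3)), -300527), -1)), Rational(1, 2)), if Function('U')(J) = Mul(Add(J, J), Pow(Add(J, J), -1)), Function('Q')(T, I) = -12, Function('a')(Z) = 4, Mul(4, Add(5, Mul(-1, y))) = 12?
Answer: Mul(Rational(1, 89205), I, Pow(95490295095, Rational(1, 2))) ≈ Mul(3.4641, I)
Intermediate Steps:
y = 2 (y = Add(5, Mul(Rational(-1, 4), 12)) = Add(5, -3) = 2)
Function('U')(J) = 1 (Function('U')(J) = Mul(Mul(2, J), Pow(Mul(2, J), -1)) = Mul(Mul(2, J), Mul(Rational(1, 2), Pow(J, -1))) = 1)
Function('c')(D, p) = Mul(-12, D)
Pow(Add(Function('c')(Function('U')(-13), 554), Pow(Add(Mul(97433, Function('a')(-3)), -300527), -1)), Rational(1, 2)) = Pow(Add(Mul(-12, 1), Pow(Add(Mul(97433, 4), -300527), -1)), Rational(1, 2)) = Pow(Add(-12, Pow(Add(389732, -300527), -1)), Rational(1, 2)) = Pow(Add(-12, Pow(89205, -1)), Rational(1, 2)) = Pow(Add(-12, Rational(1, 89205)), Rational(1, 2)) = Pow(Rational(-1070459, 89205), Rational(1, 2)) = Mul(Rational(1, 89205), I, Pow(95490295095, Rational(1, 2)))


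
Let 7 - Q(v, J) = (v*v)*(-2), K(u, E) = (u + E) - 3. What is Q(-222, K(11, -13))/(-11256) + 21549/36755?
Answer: -3380568581/413714280 ≈ -8.1713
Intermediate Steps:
K(u, E) = -3 + E + u (K(u, E) = (E + u) - 3 = -3 + E + u)
Q(v, J) = 7 + 2*v² (Q(v, J) = 7 - v*v*(-2) = 7 - v²*(-2) = 7 - (-2)*v² = 7 + 2*v²)
Q(-222, K(11, -13))/(-11256) + 21549/36755 = (7 + 2*(-222)²)/(-11256) + 21549/36755 = (7 + 2*49284)*(-1/11256) + 21549*(1/36755) = (7 + 98568)*(-1/11256) + 21549/36755 = 98575*(-1/11256) + 21549/36755 = -98575/11256 + 21549/36755 = -3380568581/413714280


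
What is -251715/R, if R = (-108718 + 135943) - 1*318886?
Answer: 251715/291661 ≈ 0.86304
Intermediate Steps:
R = -291661 (R = 27225 - 318886 = -291661)
-251715/R = -251715/(-291661) = -251715*(-1/291661) = 251715/291661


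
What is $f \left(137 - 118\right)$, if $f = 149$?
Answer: $2831$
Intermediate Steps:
$f \left(137 - 118\right) = 149 \left(137 - 118\right) = 149 \cdot 19 = 2831$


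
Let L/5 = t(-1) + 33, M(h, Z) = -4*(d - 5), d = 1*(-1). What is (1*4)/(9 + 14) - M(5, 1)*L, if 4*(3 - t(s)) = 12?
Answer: -91076/23 ≈ -3959.8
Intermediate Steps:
d = -1
t(s) = 0 (t(s) = 3 - 1/4*12 = 3 - 3 = 0)
M(h, Z) = 24 (M(h, Z) = -4*(-1 - 5) = -4*(-6) = 24)
L = 165 (L = 5*(0 + 33) = 5*33 = 165)
(1*4)/(9 + 14) - M(5, 1)*L = (1*4)/(9 + 14) - 24*165 = 4/23 - 1*3960 = 4*(1/23) - 3960 = 4/23 - 3960 = -91076/23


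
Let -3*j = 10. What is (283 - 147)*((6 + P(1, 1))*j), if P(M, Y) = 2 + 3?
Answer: -14960/3 ≈ -4986.7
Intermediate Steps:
j = -10/3 (j = -⅓*10 = -10/3 ≈ -3.3333)
P(M, Y) = 5
(283 - 147)*((6 + P(1, 1))*j) = (283 - 147)*((6 + 5)*(-10/3)) = 136*(11*(-10/3)) = 136*(-110/3) = -14960/3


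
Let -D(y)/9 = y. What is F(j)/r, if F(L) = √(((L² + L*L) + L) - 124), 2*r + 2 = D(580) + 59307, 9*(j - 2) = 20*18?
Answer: 2*√3446/54085 ≈ 0.0021708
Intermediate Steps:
D(y) = -9*y
j = 42 (j = 2 + (20*18)/9 = 2 + (⅑)*360 = 2 + 40 = 42)
r = 54085/2 (r = -1 + (-9*580 + 59307)/2 = -1 + (-5220 + 59307)/2 = -1 + (½)*54087 = -1 + 54087/2 = 54085/2 ≈ 27043.)
F(L) = √(-124 + L + 2*L²) (F(L) = √(((L² + L²) + L) - 124) = √((2*L² + L) - 124) = √((L + 2*L²) - 124) = √(-124 + L + 2*L²))
F(j)/r = √(-124 + 42 + 2*42²)/(54085/2) = √(-124 + 42 + 2*1764)*(2/54085) = √(-124 + 42 + 3528)*(2/54085) = √3446*(2/54085) = 2*√3446/54085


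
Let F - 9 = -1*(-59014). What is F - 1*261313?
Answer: -202290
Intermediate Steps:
F = 59023 (F = 9 - 1*(-59014) = 9 + 59014 = 59023)
F - 1*261313 = 59023 - 1*261313 = 59023 - 261313 = -202290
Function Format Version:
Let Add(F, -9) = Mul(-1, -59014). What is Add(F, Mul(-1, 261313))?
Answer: -202290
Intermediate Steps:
F = 59023 (F = Add(9, Mul(-1, -59014)) = Add(9, 59014) = 59023)
Add(F, Mul(-1, 261313)) = Add(59023, Mul(-1, 261313)) = Add(59023, -261313) = -202290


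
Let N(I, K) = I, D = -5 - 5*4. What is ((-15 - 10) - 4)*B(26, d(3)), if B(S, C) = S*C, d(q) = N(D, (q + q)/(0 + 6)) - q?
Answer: 21112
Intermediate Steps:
D = -25 (D = -5 - 20 = -25)
d(q) = -25 - q
B(S, C) = C*S
((-15 - 10) - 4)*B(26, d(3)) = ((-15 - 10) - 4)*((-25 - 1*3)*26) = (-25 - 4)*((-25 - 3)*26) = -(-812)*26 = -29*(-728) = 21112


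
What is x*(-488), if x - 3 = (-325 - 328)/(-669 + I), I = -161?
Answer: -766892/415 ≈ -1847.9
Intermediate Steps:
x = 3143/830 (x = 3 + (-325 - 328)/(-669 - 161) = 3 - 653/(-830) = 3 - 653*(-1/830) = 3 + 653/830 = 3143/830 ≈ 3.7867)
x*(-488) = (3143/830)*(-488) = -766892/415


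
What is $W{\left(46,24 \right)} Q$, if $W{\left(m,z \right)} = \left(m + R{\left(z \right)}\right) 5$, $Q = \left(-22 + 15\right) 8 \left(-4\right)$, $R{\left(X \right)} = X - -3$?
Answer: $81760$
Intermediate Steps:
$R{\left(X \right)} = 3 + X$ ($R{\left(X \right)} = X + 3 = 3 + X$)
$Q = 224$ ($Q = \left(-7\right) \left(-32\right) = 224$)
$W{\left(m,z \right)} = 15 + 5 m + 5 z$ ($W{\left(m,z \right)} = \left(m + \left(3 + z\right)\right) 5 = \left(3 + m + z\right) 5 = 15 + 5 m + 5 z$)
$W{\left(46,24 \right)} Q = \left(15 + 5 \cdot 46 + 5 \cdot 24\right) 224 = \left(15 + 230 + 120\right) 224 = 365 \cdot 224 = 81760$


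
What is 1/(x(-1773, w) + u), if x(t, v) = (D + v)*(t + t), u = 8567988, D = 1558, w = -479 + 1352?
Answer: -1/52338 ≈ -1.9107e-5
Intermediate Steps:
w = 873
x(t, v) = 2*t*(1558 + v) (x(t, v) = (1558 + v)*(t + t) = (1558 + v)*(2*t) = 2*t*(1558 + v))
1/(x(-1773, w) + u) = 1/(2*(-1773)*(1558 + 873) + 8567988) = 1/(2*(-1773)*2431 + 8567988) = 1/(-8620326 + 8567988) = 1/(-52338) = -1/52338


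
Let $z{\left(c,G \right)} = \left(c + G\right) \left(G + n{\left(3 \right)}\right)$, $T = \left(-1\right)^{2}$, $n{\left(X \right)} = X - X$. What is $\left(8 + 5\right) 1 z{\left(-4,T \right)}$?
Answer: $-39$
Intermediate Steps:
$n{\left(X \right)} = 0$
$T = 1$
$z{\left(c,G \right)} = G \left(G + c\right)$ ($z{\left(c,G \right)} = \left(c + G\right) \left(G + 0\right) = \left(G + c\right) G = G \left(G + c\right)$)
$\left(8 + 5\right) 1 z{\left(-4,T \right)} = \left(8 + 5\right) 1 \cdot 1 \left(1 - 4\right) = 13 \cdot 1 \cdot 1 \left(-3\right) = 13 \left(-3\right) = -39$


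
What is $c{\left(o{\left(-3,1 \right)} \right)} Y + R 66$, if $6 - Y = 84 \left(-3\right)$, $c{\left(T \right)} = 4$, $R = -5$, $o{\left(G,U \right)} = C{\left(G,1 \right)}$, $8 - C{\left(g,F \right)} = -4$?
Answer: $702$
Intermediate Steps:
$C{\left(g,F \right)} = 12$ ($C{\left(g,F \right)} = 8 - -4 = 8 + 4 = 12$)
$o{\left(G,U \right)} = 12$
$Y = 258$ ($Y = 6 - 84 \left(-3\right) = 6 - -252 = 6 + 252 = 258$)
$c{\left(o{\left(-3,1 \right)} \right)} Y + R 66 = 4 \cdot 258 - 330 = 1032 - 330 = 702$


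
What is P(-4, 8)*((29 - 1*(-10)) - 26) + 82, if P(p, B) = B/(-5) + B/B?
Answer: 371/5 ≈ 74.200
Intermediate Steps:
P(p, B) = 1 - B/5 (P(p, B) = B*(-⅕) + 1 = -B/5 + 1 = 1 - B/5)
P(-4, 8)*((29 - 1*(-10)) - 26) + 82 = (1 - ⅕*8)*((29 - 1*(-10)) - 26) + 82 = (1 - 8/5)*((29 + 10) - 26) + 82 = -3*(39 - 26)/5 + 82 = -⅗*13 + 82 = -39/5 + 82 = 371/5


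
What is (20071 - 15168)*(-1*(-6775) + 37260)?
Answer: 215903605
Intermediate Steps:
(20071 - 15168)*(-1*(-6775) + 37260) = 4903*(6775 + 37260) = 4903*44035 = 215903605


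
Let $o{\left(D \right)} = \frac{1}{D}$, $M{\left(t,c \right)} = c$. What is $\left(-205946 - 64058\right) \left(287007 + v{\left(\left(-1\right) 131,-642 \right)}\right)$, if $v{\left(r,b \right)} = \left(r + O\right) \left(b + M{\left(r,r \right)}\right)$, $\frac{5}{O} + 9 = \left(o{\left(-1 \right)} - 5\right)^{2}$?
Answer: $- \frac{2829486667700}{27} \approx -1.048 \cdot 10^{11}$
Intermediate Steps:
$O = \frac{5}{27}$ ($O = \frac{5}{-9 + \left(\frac{1}{-1} - 5\right)^{2}} = \frac{5}{-9 + \left(-1 - 5\right)^{2}} = \frac{5}{-9 + \left(-6\right)^{2}} = \frac{5}{-9 + 36} = \frac{5}{27} \approx 0.18519$)
$v{\left(r,b \right)} = \left(\frac{5}{27} + r\right) \left(b + r\right)$ ($v{\left(r,b \right)} = \left(r + \frac{5}{27}\right) \left(b + r\right) = \left(\frac{5}{27} + r\right) \left(b + r\right)$)
$\left(-205946 - 64058\right) \left(287007 + v{\left(\left(-1\right) 131,-642 \right)}\right) = \left(-205946 - 64058\right) \left(287007 + \left(\left(\left(-1\right) 131\right)^{2} + \frac{5}{27} \left(-642\right) + \frac{5 \left(\left(-1\right) 131\right)}{27} - 642 \left(\left(-1\right) 131\right)\right)\right) = - 270004 \left(287007 + \left(\left(-131\right)^{2} - \frac{1070}{9} + \frac{5}{27} \left(-131\right) - -84102\right)\right) = - 270004 \left(287007 + \left(17161 - \frac{1070}{9} - \frac{655}{27} + 84102\right)\right) = - 270004 \left(287007 + \frac{2730236}{27}\right) = \left(-270004\right) \frac{10479425}{27} = - \frac{2829486667700}{27}$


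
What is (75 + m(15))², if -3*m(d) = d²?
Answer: 0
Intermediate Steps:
m(d) = -d²/3
(75 + m(15))² = (75 - ⅓*15²)² = (75 - ⅓*225)² = (75 - 75)² = 0² = 0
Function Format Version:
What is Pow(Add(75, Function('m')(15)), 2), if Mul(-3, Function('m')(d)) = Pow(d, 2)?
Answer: 0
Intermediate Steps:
Function('m')(d) = Mul(Rational(-1, 3), Pow(d, 2))
Pow(Add(75, Function('m')(15)), 2) = Pow(Add(75, Mul(Rational(-1, 3), Pow(15, 2))), 2) = Pow(Add(75, Mul(Rational(-1, 3), 225)), 2) = Pow(Add(75, -75), 2) = Pow(0, 2) = 0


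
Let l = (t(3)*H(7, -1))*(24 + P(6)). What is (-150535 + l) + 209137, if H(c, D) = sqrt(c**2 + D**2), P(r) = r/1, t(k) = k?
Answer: 58602 + 450*sqrt(2) ≈ 59238.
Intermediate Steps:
P(r) = r (P(r) = r*1 = r)
H(c, D) = sqrt(D**2 + c**2)
l = 450*sqrt(2) (l = (3*sqrt((-1)**2 + 7**2))*(24 + 6) = (3*sqrt(1 + 49))*30 = (3*sqrt(50))*30 = (3*(5*sqrt(2)))*30 = (15*sqrt(2))*30 = 450*sqrt(2) ≈ 636.40)
(-150535 + l) + 209137 = (-150535 + 450*sqrt(2)) + 209137 = 58602 + 450*sqrt(2)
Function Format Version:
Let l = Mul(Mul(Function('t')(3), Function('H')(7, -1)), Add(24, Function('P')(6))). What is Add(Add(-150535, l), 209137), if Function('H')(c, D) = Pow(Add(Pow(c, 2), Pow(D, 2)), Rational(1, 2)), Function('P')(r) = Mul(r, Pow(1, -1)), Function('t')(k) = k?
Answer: Add(58602, Mul(450, Pow(2, Rational(1, 2)))) ≈ 59238.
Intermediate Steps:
Function('P')(r) = r (Function('P')(r) = Mul(r, 1) = r)
Function('H')(c, D) = Pow(Add(Pow(D, 2), Pow(c, 2)), Rational(1, 2))
l = Mul(450, Pow(2, Rational(1, 2))) (l = Mul(Mul(3, Pow(Add(Pow(-1, 2), Pow(7, 2)), Rational(1, 2))), Add(24, 6)) = Mul(Mul(3, Pow(Add(1, 49), Rational(1, 2))), 30) = Mul(Mul(3, Pow(50, Rational(1, 2))), 30) = Mul(Mul(3, Mul(5, Pow(2, Rational(1, 2)))), 30) = Mul(Mul(15, Pow(2, Rational(1, 2))), 30) = Mul(450, Pow(2, Rational(1, 2))) ≈ 636.40)
Add(Add(-150535, l), 209137) = Add(Add(-150535, Mul(450, Pow(2, Rational(1, 2)))), 209137) = Add(58602, Mul(450, Pow(2, Rational(1, 2))))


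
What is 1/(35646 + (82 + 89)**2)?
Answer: 1/64887 ≈ 1.5411e-5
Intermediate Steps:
1/(35646 + (82 + 89)**2) = 1/(35646 + 171**2) = 1/(35646 + 29241) = 1/64887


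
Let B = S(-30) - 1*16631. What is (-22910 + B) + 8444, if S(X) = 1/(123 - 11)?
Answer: -3482863/112 ≈ -31097.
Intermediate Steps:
S(X) = 1/112
B = -1862671/112 (B = 1/112 - 1*16631 = 1/112 - 16631 = -1862671/112 ≈ -16631.)
(-22910 + B) + 8444 = (-22910 - 1862671/112) + 8444 = -4428591/112 + 8444 = -3482863/112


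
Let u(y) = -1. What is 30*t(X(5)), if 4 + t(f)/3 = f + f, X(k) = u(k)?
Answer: -540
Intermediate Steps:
X(k) = -1
t(f) = -12 + 6*f (t(f) = -12 + 3*(f + f) = -12 + 3*(2*f) = -12 + 6*f)
30*t(X(5)) = 30*(-12 + 6*(-1)) = 30*(-12 - 6) = 30*(-18) = -540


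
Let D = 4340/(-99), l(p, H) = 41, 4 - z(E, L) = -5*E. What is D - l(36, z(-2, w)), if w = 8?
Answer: -8399/99 ≈ -84.838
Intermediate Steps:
z(E, L) = 4 + 5*E (z(E, L) = 4 - (-5)*E = 4 + 5*E)
D = -4340/99 (D = 4340*(-1/99) = -4340/99 ≈ -43.838)
D - l(36, z(-2, w)) = -4340/99 - 1*41 = -4340/99 - 41 = -8399/99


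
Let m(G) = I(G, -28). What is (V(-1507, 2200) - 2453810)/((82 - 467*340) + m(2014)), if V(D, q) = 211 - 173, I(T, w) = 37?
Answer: 817924/52887 ≈ 15.465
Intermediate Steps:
m(G) = 37
V(D, q) = 38
(V(-1507, 2200) - 2453810)/((82 - 467*340) + m(2014)) = (38 - 2453810)/((82 - 467*340) + 37) = -2453772/((82 - 158780) + 37) = -2453772/(-158698 + 37) = -2453772/(-158661) = -2453772*(-1/158661) = 817924/52887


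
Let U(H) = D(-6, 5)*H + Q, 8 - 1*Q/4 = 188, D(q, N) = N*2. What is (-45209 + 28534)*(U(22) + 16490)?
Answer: -266633250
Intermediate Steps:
D(q, N) = 2*N
Q = -720 (Q = 32 - 4*188 = 32 - 752 = -720)
U(H) = -720 + 10*H (U(H) = (2*5)*H - 720 = 10*H - 720 = -720 + 10*H)
(-45209 + 28534)*(U(22) + 16490) = (-45209 + 28534)*((-720 + 10*22) + 16490) = -16675*((-720 + 220) + 16490) = -16675*(-500 + 16490) = -16675*15990 = -266633250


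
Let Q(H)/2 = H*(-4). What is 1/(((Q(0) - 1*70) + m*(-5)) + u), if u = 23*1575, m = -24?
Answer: 1/36275 ≈ 2.7567e-5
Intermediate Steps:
Q(H) = -8*H (Q(H) = 2*(H*(-4)) = 2*(-4*H) = -8*H)
u = 36225
1/(((Q(0) - 1*70) + m*(-5)) + u) = 1/(((-8*0 - 1*70) - 24*(-5)) + 36225) = 1/(((0 - 70) + 120) + 36225) = 1/((-70 + 120) + 36225) = 1/(50 + 36225) = 1/36275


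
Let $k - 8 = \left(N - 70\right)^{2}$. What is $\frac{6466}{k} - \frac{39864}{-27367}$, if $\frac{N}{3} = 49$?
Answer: $\frac{413627590}{162477879} \approx 2.5457$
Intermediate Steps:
$N = 147$ ($N = 3 \cdot 49 = 147$)
$k = 5937$ ($k = 8 + \left(147 - 70\right)^{2} = 8 + 77^{2} = 8 + 5929 = 5937$)
$\frac{6466}{k} - \frac{39864}{-27367} = \frac{6466}{5937} - \frac{39864}{-27367} = 6466 \cdot \frac{1}{5937} - - \frac{39864}{27367} = \frac{6466}{5937} + \frac{39864}{27367} = \frac{413627590}{162477879}$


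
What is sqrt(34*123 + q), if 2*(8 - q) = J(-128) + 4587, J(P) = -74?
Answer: sqrt(7734)/2 ≈ 43.972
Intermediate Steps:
q = -4497/2 (q = 8 - (-74 + 4587)/2 = 8 - 1/2*4513 = 8 - 4513/2 = -4497/2 ≈ -2248.5)
sqrt(34*123 + q) = sqrt(34*123 - 4497/2) = sqrt(4182 - 4497/2) = sqrt(3867/2) = sqrt(7734)/2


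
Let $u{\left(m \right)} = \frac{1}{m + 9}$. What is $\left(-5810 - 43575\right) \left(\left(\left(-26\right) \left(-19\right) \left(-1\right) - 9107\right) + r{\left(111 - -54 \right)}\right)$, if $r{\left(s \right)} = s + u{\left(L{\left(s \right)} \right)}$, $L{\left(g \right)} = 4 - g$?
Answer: $\frac{70831572105}{152} \approx 4.66 \cdot 10^{8}$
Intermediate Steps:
$u{\left(m \right)} = \frac{1}{9 + m}$
$r{\left(s \right)} = s + \frac{1}{13 - s}$ ($r{\left(s \right)} = s + \frac{1}{9 - \left(-4 + s\right)} = s + \frac{1}{13 - s}$)
$\left(-5810 - 43575\right) \left(\left(\left(-26\right) \left(-19\right) \left(-1\right) - 9107\right) + r{\left(111 - -54 \right)}\right) = \left(-5810 - 43575\right) \left(\left(\left(-26\right) \left(-19\right) \left(-1\right) - 9107\right) + \frac{-1 + \left(111 - -54\right) \left(-13 + \left(111 - -54\right)\right)}{-13 + \left(111 - -54\right)}\right) = - 49385 \left(\left(494 \left(-1\right) - 9107\right) + \frac{-1 + \left(111 + 54\right) \left(-13 + \left(111 + 54\right)\right)}{-13 + \left(111 + 54\right)}\right) = - 49385 \left(\left(-494 - 9107\right) + \frac{-1 + 165 \left(-13 + 165\right)}{-13 + 165}\right) = - 49385 \left(-9601 + \frac{-1 + 165 \cdot 152}{152}\right) = - 49385 \left(-9601 + \frac{-1 + 25080}{152}\right) = - 49385 \left(-9601 + \frac{1}{152} \cdot 25079\right) = - 49385 \left(-9601 + \frac{25079}{152}\right) = \left(-49385\right) \left(- \frac{1434273}{152}\right) = \frac{70831572105}{152}$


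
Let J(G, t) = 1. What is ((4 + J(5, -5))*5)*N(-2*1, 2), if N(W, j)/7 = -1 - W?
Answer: 175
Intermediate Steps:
N(W, j) = -7 - 7*W (N(W, j) = 7*(-1 - W) = -7 - 7*W)
((4 + J(5, -5))*5)*N(-2*1, 2) = ((4 + 1)*5)*(-7 - (-14)) = (5*5)*(-7 - 7*(-2)) = 25*(-7 + 14) = 25*7 = 175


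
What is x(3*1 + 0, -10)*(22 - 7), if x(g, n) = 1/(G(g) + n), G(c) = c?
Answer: -15/7 ≈ -2.1429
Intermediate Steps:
x(g, n) = 1/(g + n)
x(3*1 + 0, -10)*(22 - 7) = (22 - 7)/((3*1 + 0) - 10) = 15/((3 + 0) - 10) = 15/(3 - 10) = 15/(-7) = -⅐*15 = -15/7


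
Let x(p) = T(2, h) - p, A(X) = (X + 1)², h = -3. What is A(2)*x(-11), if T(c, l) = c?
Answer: 117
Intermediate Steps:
A(X) = (1 + X)²
x(p) = 2 - p
A(2)*x(-11) = (1 + 2)²*(2 - 1*(-11)) = 3²*(2 + 11) = 9*13 = 117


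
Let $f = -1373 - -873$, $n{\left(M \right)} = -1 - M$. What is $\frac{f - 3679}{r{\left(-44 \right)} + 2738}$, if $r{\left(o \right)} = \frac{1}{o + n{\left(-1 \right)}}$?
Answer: $- \frac{61292}{40157} \approx -1.5263$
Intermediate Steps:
$r{\left(o \right)} = \frac{1}{o}$ ($r{\left(o \right)} = \frac{1}{o - 0} = \frac{1}{o + \left(-1 + 1\right)} = \frac{1}{o + 0} = \frac{1}{o}$)
$f = -500$ ($f = -1373 + 873 = -500$)
$\frac{f - 3679}{r{\left(-44 \right)} + 2738} = \frac{-500 - 3679}{\frac{1}{-44} + 2738} = - \frac{4179}{- \frac{1}{44} + 2738} = - \frac{4179}{\frac{120471}{44}} = \left(-4179\right) \frac{44}{120471} = - \frac{61292}{40157}$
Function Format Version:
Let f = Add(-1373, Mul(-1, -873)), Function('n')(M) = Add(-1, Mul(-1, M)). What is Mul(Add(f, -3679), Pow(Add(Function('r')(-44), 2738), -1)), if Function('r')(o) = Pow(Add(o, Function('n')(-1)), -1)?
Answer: Rational(-61292, 40157) ≈ -1.5263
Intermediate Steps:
Function('r')(o) = Pow(o, -1) (Function('r')(o) = Pow(Add(o, Add(-1, Mul(-1, -1))), -1) = Pow(Add(o, Add(-1, 1)), -1) = Pow(Add(o, 0), -1) = Pow(o, -1))
f = -500 (f = Add(-1373, 873) = -500)
Mul(Add(f, -3679), Pow(Add(Function('r')(-44), 2738), -1)) = Mul(Add(-500, -3679), Pow(Add(Pow(-44, -1), 2738), -1)) = Mul(-4179, Pow(Add(Rational(-1, 44), 2738), -1)) = Mul(-4179, Pow(Rational(120471, 44), -1)) = Mul(-4179, Rational(44, 120471)) = Rational(-61292, 40157)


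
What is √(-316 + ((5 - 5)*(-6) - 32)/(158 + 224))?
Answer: 6*I*√320307/191 ≈ 17.779*I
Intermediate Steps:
√(-316 + ((5 - 5)*(-6) - 32)/(158 + 224)) = √(-316 + (0*(-6) - 32)/382) = √(-316 + (0 - 32)*(1/382)) = √(-316 - 32*1/382) = √(-316 - 16/191) = √(-60372/191) = 6*I*√320307/191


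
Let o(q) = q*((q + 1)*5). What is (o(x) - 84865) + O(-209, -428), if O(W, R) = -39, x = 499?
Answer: 1162596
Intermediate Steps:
o(q) = q*(5 + 5*q) (o(q) = q*((1 + q)*5) = q*(5 + 5*q))
(o(x) - 84865) + O(-209, -428) = (5*499*(1 + 499) - 84865) - 39 = (5*499*500 - 84865) - 39 = (1247500 - 84865) - 39 = 1162635 - 39 = 1162596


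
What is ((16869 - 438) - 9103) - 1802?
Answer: 5526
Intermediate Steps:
((16869 - 438) - 9103) - 1802 = (16431 - 9103) - 1802 = 7328 - 1802 = 5526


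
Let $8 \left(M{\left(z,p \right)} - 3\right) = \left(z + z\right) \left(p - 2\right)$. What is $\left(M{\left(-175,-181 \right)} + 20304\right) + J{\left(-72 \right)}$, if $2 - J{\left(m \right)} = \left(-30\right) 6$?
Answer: $\frac{113981}{4} \approx 28495.0$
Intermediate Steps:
$J{\left(m \right)} = 182$ ($J{\left(m \right)} = 2 - \left(-30\right) 6 = 2 - -180 = 2 + 180 = 182$)
$M{\left(z,p \right)} = 3 + \frac{z \left(-2 + p\right)}{4}$ ($M{\left(z,p \right)} = 3 + \frac{\left(z + z\right) \left(p - 2\right)}{8} = 3 + \frac{2 z \left(-2 + p\right)}{8} = 3 + \frac{z \left(-2 + p\right)}{4}$)
$\left(M{\left(-175,-181 \right)} + 20304\right) + J{\left(-72 \right)} = \left(\left(3 - - \frac{175}{2} + \frac{1}{4} \left(-181\right) \left(-175\right)\right) + 20304\right) + 182 = \left(\left(3 + \frac{175}{2} + \frac{31675}{4}\right) + 20304\right) + 182 = \left(\frac{32037}{4} + 20304\right) + 182 = \frac{113253}{4} + 182 = \frac{113981}{4}$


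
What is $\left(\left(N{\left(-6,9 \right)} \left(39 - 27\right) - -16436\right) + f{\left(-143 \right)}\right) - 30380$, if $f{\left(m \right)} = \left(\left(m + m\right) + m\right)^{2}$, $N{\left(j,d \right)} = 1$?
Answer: $170109$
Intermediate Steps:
$f{\left(m \right)} = 9 m^{2}$ ($f{\left(m \right)} = \left(2 m + m\right)^{2} = \left(3 m\right)^{2} = 9 m^{2}$)
$\left(\left(N{\left(-6,9 \right)} \left(39 - 27\right) - -16436\right) + f{\left(-143 \right)}\right) - 30380 = \left(\left(1 \left(39 - 27\right) - -16436\right) + 9 \left(-143\right)^{2}\right) - 30380 = \left(\left(1 \cdot 12 + 16436\right) + 9 \cdot 20449\right) - 30380 = \left(\left(12 + 16436\right) + 184041\right) - 30380 = \left(16448 + 184041\right) - 30380 = 200489 - 30380 = 170109$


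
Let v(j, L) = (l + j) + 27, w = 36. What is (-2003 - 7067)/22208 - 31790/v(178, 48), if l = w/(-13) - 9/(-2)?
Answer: -1840455157/11936800 ≈ -154.18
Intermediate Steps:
l = 45/26 (l = 36/(-13) - 9/(-2) = 36*(-1/13) - 9*(-½) = -36/13 + 9/2 = 45/26 ≈ 1.7308)
v(j, L) = 747/26 + j (v(j, L) = (45/26 + j) + 27 = 747/26 + j)
(-2003 - 7067)/22208 - 31790/v(178, 48) = (-2003 - 7067)/22208 - 31790/(747/26 + 178) = -9070*1/22208 - 31790/5375/26 = -4535/11104 - 31790*26/5375 = -4535/11104 - 165308/1075 = -1840455157/11936800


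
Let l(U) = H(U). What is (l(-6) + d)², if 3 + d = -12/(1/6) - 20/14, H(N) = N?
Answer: 332929/49 ≈ 6794.5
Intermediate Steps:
l(U) = U
d = -535/7 (d = -3 + (-12/(1/6) - 20/14) = -3 + (-12/⅙ - 20*1/14) = -3 + (-12*6 - 10/7) = -3 + (-72 - 10/7) = -3 - 514/7 = -535/7 ≈ -76.429)
(l(-6) + d)² = (-6 - 535/7)² = (-577/7)² = 332929/49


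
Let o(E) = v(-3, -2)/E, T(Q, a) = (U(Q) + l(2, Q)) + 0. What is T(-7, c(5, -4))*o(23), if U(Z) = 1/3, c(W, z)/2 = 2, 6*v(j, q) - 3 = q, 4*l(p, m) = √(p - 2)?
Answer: 1/414 ≈ 0.0024155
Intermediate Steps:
l(p, m) = √(-2 + p)/4 (l(p, m) = √(p - 2)/4 = √(-2 + p)/4)
v(j, q) = ½ + q/6
c(W, z) = 4 (c(W, z) = 2*2 = 4)
U(Z) = ⅓
T(Q, a) = ⅓ (T(Q, a) = (⅓ + √(-2 + 2)/4) + 0 = (⅓ + √0/4) + 0 = (⅓ + (¼)*0) + 0 = (⅓ + 0) + 0 = ⅓ + 0 = ⅓)
o(E) = 1/(6*E) (o(E) = (½ + (⅙)*(-2))/E = (½ - ⅓)/E = 1/(6*E))
T(-7, c(5, -4))*o(23) = ((⅙)/23)/3 = ((⅙)*(1/23))/3 = (⅓)*(1/138) = 1/414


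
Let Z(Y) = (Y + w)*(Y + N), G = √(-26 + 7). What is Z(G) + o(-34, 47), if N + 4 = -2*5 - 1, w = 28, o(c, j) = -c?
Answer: -405 + 13*I*√19 ≈ -405.0 + 56.666*I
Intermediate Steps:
G = I*√19 (G = √(-19) = I*√19 ≈ 4.3589*I)
N = -15 (N = -4 + (-2*5 - 1) = -4 + (-10 - 1) = -4 - 11 = -15)
Z(Y) = (-15 + Y)*(28 + Y) (Z(Y) = (Y + 28)*(Y - 15) = (28 + Y)*(-15 + Y) = (-15 + Y)*(28 + Y))
Z(G) + o(-34, 47) = (-420 + (I*√19)² + 13*(I*√19)) - 1*(-34) = (-420 - 19 + 13*I*√19) + 34 = (-439 + 13*I*√19) + 34 = -405 + 13*I*√19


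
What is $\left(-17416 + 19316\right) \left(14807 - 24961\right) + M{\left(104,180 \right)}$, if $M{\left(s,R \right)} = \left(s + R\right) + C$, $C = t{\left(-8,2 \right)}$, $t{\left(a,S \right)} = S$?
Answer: $-19292314$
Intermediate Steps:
$C = 2$
$M{\left(s,R \right)} = 2 + R + s$ ($M{\left(s,R \right)} = \left(s + R\right) + 2 = \left(R + s\right) + 2 = 2 + R + s$)
$\left(-17416 + 19316\right) \left(14807 - 24961\right) + M{\left(104,180 \right)} = \left(-17416 + 19316\right) \left(14807 - 24961\right) + \left(2 + 180 + 104\right) = 1900 \left(-10154\right) + 286 = -19292600 + 286 = -19292314$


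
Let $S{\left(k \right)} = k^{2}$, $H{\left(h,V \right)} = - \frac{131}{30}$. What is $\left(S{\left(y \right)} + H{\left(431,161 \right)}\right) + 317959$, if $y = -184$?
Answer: $\frac{10554319}{30} \approx 3.5181 \cdot 10^{5}$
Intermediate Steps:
$H{\left(h,V \right)} = - \frac{131}{30}$ ($H{\left(h,V \right)} = \left(-131\right) \frac{1}{30} = - \frac{131}{30}$)
$\left(S{\left(y \right)} + H{\left(431,161 \right)}\right) + 317959 = \left(\left(-184\right)^{2} - \frac{131}{30}\right) + 317959 = \left(33856 - \frac{131}{30}\right) + 317959 = \frac{1015549}{30} + 317959 = \frac{10554319}{30}$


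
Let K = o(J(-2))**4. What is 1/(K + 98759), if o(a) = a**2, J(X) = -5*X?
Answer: 1/100098759 ≈ 9.9901e-9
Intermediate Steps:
K = 100000000 (K = ((-5*(-2))**2)**4 = (10**2)**4 = 100**4 = 100000000)
1/(K + 98759) = 1/(100000000 + 98759) = 1/100098759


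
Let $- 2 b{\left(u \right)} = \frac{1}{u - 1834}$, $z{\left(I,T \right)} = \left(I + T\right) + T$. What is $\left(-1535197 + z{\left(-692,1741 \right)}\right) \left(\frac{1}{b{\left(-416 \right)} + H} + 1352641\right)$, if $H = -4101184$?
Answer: $- \frac{38254139963433991567613}{18455327999} \approx -2.0728 \cdot 10^{12}$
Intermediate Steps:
$z{\left(I,T \right)} = I + 2 T$
$b{\left(u \right)} = - \frac{1}{2 \left(-1834 + u\right)}$ ($b{\left(u \right)} = - \frac{1}{2 \left(u - 1834\right)} = - \frac{1}{2 \left(-1834 + u\right)}$)
$\left(-1535197 + z{\left(-692,1741 \right)}\right) \left(\frac{1}{b{\left(-416 \right)} + H} + 1352641\right) = \left(-1535197 + \left(-692 + 2 \cdot 1741\right)\right) \left(\frac{1}{- \frac{1}{-3668 + 2 \left(-416\right)} - 4101184} + 1352641\right) = \left(-1535197 + \left(-692 + 3482\right)\right) \left(\frac{1}{- \frac{1}{-3668 - 832} - 4101184} + 1352641\right) = \left(-1535197 + 2790\right) \left(\frac{1}{- \frac{1}{-4500} - 4101184} + 1352641\right) = - 1532407 \left(\frac{1}{\left(-1\right) \left(- \frac{1}{4500}\right) - 4101184} + 1352641\right) = - 1532407 \left(\frac{1}{\frac{1}{4500} - 4101184} + 1352641\right) = - 1532407 \left(\frac{1}{- \frac{18455327999}{4500}} + 1352641\right) = - 1532407 \left(- \frac{4500}{18455327999} + 1352641\right) = \left(-1532407\right) \frac{24963433319890859}{18455327999} = - \frac{38254139963433991567613}{18455327999}$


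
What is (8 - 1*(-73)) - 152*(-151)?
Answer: 23033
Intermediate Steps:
(8 - 1*(-73)) - 152*(-151) = (8 + 73) + 22952 = 81 + 22952 = 23033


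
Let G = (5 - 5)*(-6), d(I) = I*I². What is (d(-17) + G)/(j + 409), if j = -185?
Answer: -4913/224 ≈ -21.933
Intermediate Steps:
d(I) = I³
G = 0 (G = 0*(-6) = 0)
(d(-17) + G)/(j + 409) = ((-17)³ + 0)/(-185 + 409) = (-4913 + 0)/224 = -4913*1/224 = -4913/224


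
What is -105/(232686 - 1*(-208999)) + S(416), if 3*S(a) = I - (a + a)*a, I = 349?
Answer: -30543666194/265011 ≈ -1.1525e+5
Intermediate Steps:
S(a) = 349/3 - 2*a²/3 (S(a) = (349 - (a + a)*a)/3 = (349 - 2*a*a)/3 = (349 - 2*a²)/3 = 349/3 - 2*a²/3)
-105/(232686 - 1*(-208999)) + S(416) = -105/(232686 - 1*(-208999)) + (349/3 - ⅔*416²) = -105/(232686 + 208999) + (349/3 - ⅔*173056) = -105/441685 + (349/3 - 346112/3) = -105*1/441685 - 345763/3 = -21/88337 - 345763/3 = -30543666194/265011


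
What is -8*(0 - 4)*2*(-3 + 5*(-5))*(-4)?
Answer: 7168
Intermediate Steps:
-8*(0 - 4)*2*(-3 + 5*(-5))*(-4) = -(-32)*2*(-3 - 25)*(-4) = -(-32)*2*(-28)*(-4) = -(-32)*(-56)*(-4) = -8*224*(-4) = -1792*(-4) = 7168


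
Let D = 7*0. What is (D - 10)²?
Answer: 100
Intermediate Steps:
D = 0
(D - 10)² = (0 - 10)² = (-10)² = 100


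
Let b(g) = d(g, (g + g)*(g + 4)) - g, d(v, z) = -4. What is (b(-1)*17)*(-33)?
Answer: 1683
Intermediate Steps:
b(g) = -4 - g
(b(-1)*17)*(-33) = ((-4 - 1*(-1))*17)*(-33) = ((-4 + 1)*17)*(-33) = -3*17*(-33) = -51*(-33) = 1683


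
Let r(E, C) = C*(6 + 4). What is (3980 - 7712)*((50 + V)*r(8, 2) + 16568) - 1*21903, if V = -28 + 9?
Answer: -64167519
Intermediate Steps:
V = -19
r(E, C) = 10*C (r(E, C) = C*10 = 10*C)
(3980 - 7712)*((50 + V)*r(8, 2) + 16568) - 1*21903 = (3980 - 7712)*((50 - 19)*(10*2) + 16568) - 1*21903 = -3732*(31*20 + 16568) - 21903 = -3732*(620 + 16568) - 21903 = -3732*17188 - 21903 = -64145616 - 21903 = -64167519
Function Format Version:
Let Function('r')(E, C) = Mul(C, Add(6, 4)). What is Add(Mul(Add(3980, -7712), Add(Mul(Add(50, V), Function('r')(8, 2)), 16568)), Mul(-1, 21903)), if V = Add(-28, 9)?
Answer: -64167519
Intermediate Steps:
V = -19
Function('r')(E, C) = Mul(10, C) (Function('r')(E, C) = Mul(C, 10) = Mul(10, C))
Add(Mul(Add(3980, -7712), Add(Mul(Add(50, V), Function('r')(8, 2)), 16568)), Mul(-1, 21903)) = Add(Mul(Add(3980, -7712), Add(Mul(Add(50, -19), Mul(10, 2)), 16568)), Mul(-1, 21903)) = Add(Mul(-3732, Add(Mul(31, 20), 16568)), -21903) = Add(Mul(-3732, Add(620, 16568)), -21903) = Add(Mul(-3732, 17188), -21903) = Add(-64145616, -21903) = -64167519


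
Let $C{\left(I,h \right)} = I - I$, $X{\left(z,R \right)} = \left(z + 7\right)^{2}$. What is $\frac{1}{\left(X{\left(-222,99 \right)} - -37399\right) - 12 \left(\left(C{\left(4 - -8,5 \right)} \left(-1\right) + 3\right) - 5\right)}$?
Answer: $\frac{1}{83648} \approx 1.1955 \cdot 10^{-5}$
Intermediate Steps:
$X{\left(z,R \right)} = \left(7 + z\right)^{2}$
$C{\left(I,h \right)} = 0$
$\frac{1}{\left(X{\left(-222,99 \right)} - -37399\right) - 12 \left(\left(C{\left(4 - -8,5 \right)} \left(-1\right) + 3\right) - 5\right)} = \frac{1}{\left(\left(7 - 222\right)^{2} - -37399\right) - 12 \left(\left(0 \left(-1\right) + 3\right) - 5\right)} = \frac{1}{\left(\left(-215\right)^{2} + 37399\right) - 12 \left(\left(0 + 3\right) - 5\right)} = \frac{1}{\left(46225 + 37399\right) - 12 \left(3 - 5\right)} = \frac{1}{83624 - -24} = \frac{1}{83624 + 24} = \frac{1}{83648}$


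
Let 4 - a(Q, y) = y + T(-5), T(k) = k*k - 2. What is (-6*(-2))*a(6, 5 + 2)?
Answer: -312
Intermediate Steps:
T(k) = -2 + k² (T(k) = k² - 2 = -2 + k²)
a(Q, y) = -19 - y (a(Q, y) = 4 - (y + (-2 + (-5)²)) = 4 - (y + (-2 + 25)) = 4 - (y + 23) = 4 - (23 + y) = 4 + (-23 - y) = -19 - y)
(-6*(-2))*a(6, 5 + 2) = (-6*(-2))*(-19 - (5 + 2)) = 12*(-19 - 1*7) = 12*(-19 - 7) = 12*(-26) = -312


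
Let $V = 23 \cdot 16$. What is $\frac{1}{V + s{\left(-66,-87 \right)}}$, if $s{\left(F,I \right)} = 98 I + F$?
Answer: $- \frac{1}{8224} \approx -0.0001216$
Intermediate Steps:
$s{\left(F,I \right)} = F + 98 I$
$V = 368$
$\frac{1}{V + s{\left(-66,-87 \right)}} = \frac{1}{368 + \left(-66 + 98 \left(-87\right)\right)} = \frac{1}{368 - 8592} = \frac{1}{-8224} = - \frac{1}{8224}$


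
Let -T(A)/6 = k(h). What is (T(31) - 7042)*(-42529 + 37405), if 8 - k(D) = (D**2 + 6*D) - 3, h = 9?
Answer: 32270952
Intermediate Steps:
k(D) = 11 - D**2 - 6*D (k(D) = 8 - ((D**2 + 6*D) - 3) = 8 - (-3 + D**2 + 6*D) = 8 + (3 - D**2 - 6*D) = 11 - D**2 - 6*D)
T(A) = 744 (T(A) = -6*(11 - 1*9**2 - 6*9) = -6*(11 - 1*81 - 54) = -6*(11 - 81 - 54) = -6*(-124) = 744)
(T(31) - 7042)*(-42529 + 37405) = (744 - 7042)*(-42529 + 37405) = -6298*(-5124) = 32270952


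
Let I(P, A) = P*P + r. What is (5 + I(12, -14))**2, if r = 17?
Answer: 27556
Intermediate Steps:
I(P, A) = 17 + P**2 (I(P, A) = P*P + 17 = P**2 + 17 = 17 + P**2)
(5 + I(12, -14))**2 = (5 + (17 + 12**2))**2 = (5 + (17 + 144))**2 = (5 + 161)**2 = 166**2 = 27556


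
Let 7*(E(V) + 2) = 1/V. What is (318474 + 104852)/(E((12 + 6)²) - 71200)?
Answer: -960103368/161486135 ≈ -5.9454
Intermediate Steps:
E(V) = -2 + 1/(7*V)
(318474 + 104852)/(E((12 + 6)²) - 71200) = (318474 + 104852)/((-2 + 1/(7*((12 + 6)²))) - 71200) = 423326/((-2 + 1/(7*(18²))) - 71200) = 423326/((-2 + (⅐)/324) - 71200) = 423326/((-2 + (⅐)*(1/324)) - 71200) = 423326/((-2 + 1/2268) - 71200) = 423326/(-4535/2268 - 71200) = 423326/(-161486135/2268) = 423326*(-2268/161486135) = -960103368/161486135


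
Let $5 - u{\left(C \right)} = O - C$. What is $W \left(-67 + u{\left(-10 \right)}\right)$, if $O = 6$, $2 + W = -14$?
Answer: $1248$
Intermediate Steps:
$W = -16$ ($W = -2 - 14 = -16$)
$u{\left(C \right)} = -1 + C$ ($u{\left(C \right)} = 5 - \left(6 - C\right) = 5 + \left(-6 + C\right) = -1 + C$)
$W \left(-67 + u{\left(-10 \right)}\right) = - 16 \left(-67 - 11\right) = \left(-16\right) \left(-78\right) = 1248$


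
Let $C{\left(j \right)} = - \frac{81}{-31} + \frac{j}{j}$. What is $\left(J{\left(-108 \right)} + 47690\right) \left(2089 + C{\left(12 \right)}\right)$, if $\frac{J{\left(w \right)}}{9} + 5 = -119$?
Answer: $\frac{3021301954}{31} \approx 9.7461 \cdot 10^{7}$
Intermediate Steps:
$J{\left(w \right)} = -1116$ ($J{\left(w \right)} = -45 + 9 \left(-119\right) = -45 - 1071 = -1116$)
$C{\left(j \right)} = \frac{112}{31}$ ($C{\left(j \right)} = \left(-81\right) \left(- \frac{1}{31}\right) + 1 = \frac{81}{31} + 1 = \frac{112}{31}$)
$\left(J{\left(-108 \right)} + 47690\right) \left(2089 + C{\left(12 \right)}\right) = \left(-1116 + 47690\right) \left(2089 + \frac{112}{31}\right) = 46574 \cdot \frac{64871}{31} = \frac{3021301954}{31}$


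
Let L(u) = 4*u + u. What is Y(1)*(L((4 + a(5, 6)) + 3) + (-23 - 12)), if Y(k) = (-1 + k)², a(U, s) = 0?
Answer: 0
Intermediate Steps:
L(u) = 5*u
Y(1)*(L((4 + a(5, 6)) + 3) + (-23 - 12)) = (-1 + 1)²*(5*((4 + 0) + 3) + (-23 - 12)) = 0²*(5*(4 + 3) - 35) = 0*(5*7 - 35) = 0*(35 - 35) = 0*0 = 0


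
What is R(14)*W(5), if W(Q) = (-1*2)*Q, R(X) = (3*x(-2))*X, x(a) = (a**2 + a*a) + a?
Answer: -2520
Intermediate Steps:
x(a) = a + 2*a**2 (x(a) = (a**2 + a**2) + a = 2*a**2 + a = a + 2*a**2)
R(X) = 18*X (R(X) = (3*(-2*(1 + 2*(-2))))*X = (3*(-2*(1 - 4)))*X = (3*(-2*(-3)))*X = (3*6)*X = 18*X)
W(Q) = -2*Q
R(14)*W(5) = (18*14)*(-2*5) = 252*(-10) = -2520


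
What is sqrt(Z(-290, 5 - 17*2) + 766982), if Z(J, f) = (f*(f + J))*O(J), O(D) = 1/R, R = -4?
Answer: 3*sqrt(339853)/2 ≈ 874.45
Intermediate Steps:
O(D) = -1/4 (O(D) = 1/(-4) = -1/4)
Z(J, f) = -f*(J + f)/4 (Z(J, f) = (f*(f + J))*(-1/4) = (f*(J + f))*(-1/4) = -f*(J + f)/4)
sqrt(Z(-290, 5 - 17*2) + 766982) = sqrt(-(5 - 17*2)*(-290 + (5 - 17*2))/4 + 766982) = sqrt(-(5 - 34)*(-290 + (5 - 34))/4 + 766982) = sqrt(-1/4*(-29)*(-290 - 29) + 766982) = sqrt(-1/4*(-29)*(-319) + 766982) = sqrt(-9251/4 + 766982) = sqrt(3058677/4) = 3*sqrt(339853)/2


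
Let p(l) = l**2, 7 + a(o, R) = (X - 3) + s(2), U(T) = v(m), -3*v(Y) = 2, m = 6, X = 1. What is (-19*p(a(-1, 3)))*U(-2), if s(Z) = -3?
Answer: 1824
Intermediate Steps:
v(Y) = -2/3 (v(Y) = -1/3*2 = -2/3)
U(T) = -2/3
a(o, R) = -12 (a(o, R) = -7 + ((1 - 3) - 3) = -7 + (-2 - 3) = -7 - 5 = -12)
(-19*p(a(-1, 3)))*U(-2) = -19*(-12)**2*(-2/3) = -19*144*(-2/3) = -2736*(-2/3) = 1824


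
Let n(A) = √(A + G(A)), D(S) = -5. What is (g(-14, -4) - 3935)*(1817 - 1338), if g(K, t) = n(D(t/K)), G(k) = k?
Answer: -1884865 + 479*I*√10 ≈ -1.8849e+6 + 1514.7*I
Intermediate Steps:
n(A) = √2*√A (n(A) = √(A + A) = √(2*A) = √2*√A)
g(K, t) = I*√10 (g(K, t) = √2*√(-5) = √2*(I*√5) = I*√10)
(g(-14, -4) - 3935)*(1817 - 1338) = (I*√10 - 3935)*(1817 - 1338) = (-3935 + I*√10)*479 = -1884865 + 479*I*√10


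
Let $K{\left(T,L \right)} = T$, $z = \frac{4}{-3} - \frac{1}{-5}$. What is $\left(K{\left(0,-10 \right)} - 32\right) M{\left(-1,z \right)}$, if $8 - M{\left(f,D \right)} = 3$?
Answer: $-160$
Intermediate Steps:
$z = - \frac{17}{15}$ ($z = 4 \left(- \frac{1}{3}\right) - - \frac{1}{5} = - \frac{4}{3} + \frac{1}{5} = - \frac{17}{15} \approx -1.1333$)
$M{\left(f,D \right)} = 5$ ($M{\left(f,D \right)} = 8 - 3 = 5$)
$\left(K{\left(0,-10 \right)} - 32\right) M{\left(-1,z \right)} = \left(0 - 32\right) 5 = \left(-32\right) 5 = -160$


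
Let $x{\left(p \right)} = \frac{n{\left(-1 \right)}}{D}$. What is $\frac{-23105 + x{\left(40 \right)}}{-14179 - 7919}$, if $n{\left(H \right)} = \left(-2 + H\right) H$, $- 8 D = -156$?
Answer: $\frac{100121}{95758} \approx 1.0456$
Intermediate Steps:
$D = \frac{39}{2}$ ($D = \left(- \frac{1}{8}\right) \left(-156\right) = \frac{39}{2} \approx 19.5$)
$n{\left(H \right)} = H \left(-2 + H\right)$
$x{\left(p \right)} = \frac{2}{13}$ ($x{\left(p \right)} = \frac{\left(-1\right) \left(-2 - 1\right)}{\frac{39}{2}} = \left(-1\right) \left(-3\right) \frac{2}{39} = 3 \cdot \frac{2}{39} = \frac{2}{13}$)
$\frac{-23105 + x{\left(40 \right)}}{-14179 - 7919} = \frac{-23105 + \frac{2}{13}}{-14179 - 7919} = - \frac{300363}{13 \left(-22098\right)} = \left(- \frac{300363}{13}\right) \left(- \frac{1}{22098}\right) = \frac{100121}{95758}$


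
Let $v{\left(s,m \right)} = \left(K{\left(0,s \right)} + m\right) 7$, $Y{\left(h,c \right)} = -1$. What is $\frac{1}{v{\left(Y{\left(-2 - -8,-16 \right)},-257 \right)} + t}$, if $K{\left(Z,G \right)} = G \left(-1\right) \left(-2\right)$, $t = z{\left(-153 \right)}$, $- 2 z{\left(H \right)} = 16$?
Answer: $- \frac{1}{1821} \approx -0.00054915$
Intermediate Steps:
$z{\left(H \right)} = -8$ ($z{\left(H \right)} = \left(- \frac{1}{2}\right) 16 = -8$)
$t = -8$
$K{\left(Z,G \right)} = 2 G$ ($K{\left(Z,G \right)} = - G \left(-2\right) = 2 G$)
$v{\left(s,m \right)} = 7 m + 14 s$ ($v{\left(s,m \right)} = \left(2 s + m\right) 7 = \left(m + 2 s\right) 7 = 7 m + 14 s$)
$\frac{1}{v{\left(Y{\left(-2 - -8,-16 \right)},-257 \right)} + t} = \frac{1}{\left(7 \left(-257\right) + 14 \left(-1\right)\right) - 8} = \frac{1}{\left(-1799 - 14\right) - 8} = \frac{1}{-1813 - 8} = \frac{1}{-1821} = - \frac{1}{1821}$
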